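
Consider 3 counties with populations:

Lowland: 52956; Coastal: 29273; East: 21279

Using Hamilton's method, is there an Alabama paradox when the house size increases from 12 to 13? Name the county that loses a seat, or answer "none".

At 12 seats: Lowland 6, Coastal 3, East 3.
At 13 seats: Lowland 6, Coastal 4, East 3.
No county's allocation decreased.

none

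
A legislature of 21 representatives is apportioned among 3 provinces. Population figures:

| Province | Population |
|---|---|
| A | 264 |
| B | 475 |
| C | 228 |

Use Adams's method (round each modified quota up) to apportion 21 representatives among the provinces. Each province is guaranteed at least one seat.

A=6, B=10, C=5

Standard divisor 967/21 ≈ 46.048; standard quotas: A 5.733, B 10.315, C 4.951.
Rounding up gives 6, 11, 5 = 22 seats, so the divisor must be adjusted.
With modified divisor 50: modified quotas A 5.280, B 9.500, C 4.560.
Rounding up: A 6, B 10, C 5 (total 21).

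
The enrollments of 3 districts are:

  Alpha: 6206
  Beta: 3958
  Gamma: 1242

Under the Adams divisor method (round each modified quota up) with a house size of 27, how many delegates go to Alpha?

Standard divisor 11406/27 ≈ 422.444; standard quotas: Alpha 14.691, Beta 9.369, Gamma 2.940.
Rounding up gives 15, 10, 3 = 28 seats, so the divisor must be adjusted.
With modified divisor 442: modified quotas Alpha 14.041, Beta 8.955, Gamma 2.810.
Rounding up: Alpha 15, Beta 9, Gamma 3 (total 27).
Alpha receives 15.

15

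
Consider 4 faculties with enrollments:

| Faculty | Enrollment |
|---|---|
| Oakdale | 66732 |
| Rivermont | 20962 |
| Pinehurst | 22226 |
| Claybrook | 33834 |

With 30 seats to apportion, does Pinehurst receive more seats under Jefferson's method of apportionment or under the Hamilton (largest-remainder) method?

Jefferson: Oakdale 15, Rivermont 4, Pinehurst 4, Claybrook 7.
Hamilton: Oakdale 14, Rivermont 4, Pinehurst 5, Claybrook 7.
Pinehurst gets 4 under Jefferson and 5 under Hamilton.

Hamilton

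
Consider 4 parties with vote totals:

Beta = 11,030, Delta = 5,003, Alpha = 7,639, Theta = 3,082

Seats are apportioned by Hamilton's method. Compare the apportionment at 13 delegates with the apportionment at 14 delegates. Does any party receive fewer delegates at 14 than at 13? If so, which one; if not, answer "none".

Theta

At 13 seats: Beta 5, Delta 2, Alpha 4, Theta 2.
At 14 seats: Beta 6, Delta 3, Alpha 4, Theta 1.
Theta drops from 2 to 1.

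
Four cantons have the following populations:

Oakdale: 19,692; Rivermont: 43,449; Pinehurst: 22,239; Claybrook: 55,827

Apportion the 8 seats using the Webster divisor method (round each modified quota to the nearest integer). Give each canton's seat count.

Standard divisor 141207/8 ≈ 17650.875; standard quotas: Oakdale 1.116, Rivermont 2.462, Pinehurst 1.260, Claybrook 3.163.
Rounding to the nearest integer gives 1, 2, 1, 3 = 7 seats, so the divisor must be adjusted.
With modified divisor 16700: modified quotas Oakdale 1.179, Rivermont 2.602, Pinehurst 1.332, Claybrook 3.343.
Rounding to the nearest integer: Oakdale 1, Rivermont 3, Pinehurst 1, Claybrook 3 (total 8).

Oakdale=1, Rivermont=3, Pinehurst=1, Claybrook=3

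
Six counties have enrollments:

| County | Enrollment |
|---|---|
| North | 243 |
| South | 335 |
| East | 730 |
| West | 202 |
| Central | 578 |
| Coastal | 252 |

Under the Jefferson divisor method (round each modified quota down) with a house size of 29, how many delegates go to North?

Standard divisor 2340/29 ≈ 80.69; standard quotas: North 3.012, South 4.152, East 9.047, West 2.503, Central 7.163, Coastal 3.123.
Rounding down gives 3, 4, 9, 2, 7, 3 = 28 seats, so the divisor must be adjusted.
With modified divisor 72.6: modified quotas North 3.347, South 4.614, East 10.055, West 2.782, Central 7.961, Coastal 3.471.
Rounding down: North 3, South 4, East 10, West 2, Central 7, Coastal 3 (total 29).
North receives 3.

3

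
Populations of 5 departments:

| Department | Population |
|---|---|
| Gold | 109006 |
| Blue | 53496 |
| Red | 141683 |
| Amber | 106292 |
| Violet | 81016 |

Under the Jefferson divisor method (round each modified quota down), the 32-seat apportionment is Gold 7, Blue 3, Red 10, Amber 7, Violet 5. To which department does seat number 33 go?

Priority for the next seat is population ÷ (current seats + 1).
Priorities: Gold 13625.750, Blue 13374.000, Red 12880.273, Amber 13286.500, Violet 13502.667.
Highest priority: Gold.

Gold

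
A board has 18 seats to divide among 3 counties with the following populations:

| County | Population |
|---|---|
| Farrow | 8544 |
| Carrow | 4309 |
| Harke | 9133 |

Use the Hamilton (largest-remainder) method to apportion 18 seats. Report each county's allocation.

Total 21986; standard divisor 21986/18 ≈ 1221.444.
Standard quotas: Farrow 6.9950, Carrow 3.5278, Harke 7.4772.
Lower quotas: Farrow 6, Carrow 3, Harke 7 (sum 16, leaving 2 seats).
Remainders in descending order: Farrow 0.9950, Carrow 0.5278, Harke 0.4772.
The surplus seats go to Farrow, Carrow.

Farrow 7; Carrow 4; Harke 7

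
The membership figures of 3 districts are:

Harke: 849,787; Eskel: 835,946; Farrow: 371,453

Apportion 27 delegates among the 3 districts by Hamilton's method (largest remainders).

The standard divisor is 2057186/27 ≈ 76192.074.
Standard quotas: Harke 11.1532, Eskel 10.9716, Farrow 4.8752.
Lower quotas: Harke 11, Eskel 10, Farrow 4 (sum 25, leaving 2 seats).
Remainders in descending order: Eskel 0.9716, Farrow 0.8752, Harke 0.1532.
The surplus seats go to Eskel, Farrow.

Harke 11, Eskel 11, Farrow 5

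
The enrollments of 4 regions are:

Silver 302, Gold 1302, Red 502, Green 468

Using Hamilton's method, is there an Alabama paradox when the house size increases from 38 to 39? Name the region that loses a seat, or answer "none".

Silver

At 38 seats: Silver 5, Gold 19, Red 7, Green 7.
At 39 seats: Silver 4, Gold 20, Red 8, Green 7.
Silver drops from 5 to 4.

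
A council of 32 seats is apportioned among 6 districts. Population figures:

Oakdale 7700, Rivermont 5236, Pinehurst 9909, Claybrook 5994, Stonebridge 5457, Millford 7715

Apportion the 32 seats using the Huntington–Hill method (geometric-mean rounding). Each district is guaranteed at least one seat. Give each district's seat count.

With divisor 1332: modified quotas Oakdale 5.781, Rivermont 3.931, Pinehurst 7.439, Claybrook 4.500, Stonebridge 4.097, Millford 5.792.
Geometric-mean thresholds: Oakdale √(5·6)=5.477, Rivermont √(3·4)=3.464, Pinehurst √(7·8)=7.483, Claybrook √(4·5)=4.472, Stonebridge √(4·5)=4.472, Millford √(5·6)=5.477.
Each quota rounded against its threshold gives Oakdale 6, Rivermont 4, Pinehurst 7, Claybrook 5, Stonebridge 4, Millford 6 (total 32).

Oakdale 6, Rivermont 4, Pinehurst 7, Claybrook 5, Stonebridge 4, Millford 6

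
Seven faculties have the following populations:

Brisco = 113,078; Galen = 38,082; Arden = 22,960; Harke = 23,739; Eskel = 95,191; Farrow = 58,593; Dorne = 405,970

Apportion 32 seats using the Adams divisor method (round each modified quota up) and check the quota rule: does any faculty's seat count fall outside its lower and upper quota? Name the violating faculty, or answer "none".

Dorne

Standard quotas: Brisco 4.776, Galen 1.609, Arden 0.970, Harke 1.003, Eskel 4.021, Farrow 2.475, Dorne 17.147.
Adams allocation: Brisco 5, Galen 2, Arden 1, Harke 1, Eskel 4, Farrow 3, Dorne 16.
Dorne has quota 17.147 (lower 17, upper 18) but receives 16 — outside the quota interval.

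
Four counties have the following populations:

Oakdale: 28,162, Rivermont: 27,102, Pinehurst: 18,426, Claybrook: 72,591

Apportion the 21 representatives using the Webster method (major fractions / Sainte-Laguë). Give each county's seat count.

Standard divisor 146281/21 ≈ 6965.762; standard quotas: Oakdale 4.043, Rivermont 3.891, Pinehurst 2.645, Claybrook 10.421.
Rounding to the nearest integer gives Oakdale 4, Rivermont 4, Pinehurst 3, Claybrook 10 — total 21, matching the house size, so no adjustment is needed.

Oakdale: 4, Rivermont: 4, Pinehurst: 3, Claybrook: 10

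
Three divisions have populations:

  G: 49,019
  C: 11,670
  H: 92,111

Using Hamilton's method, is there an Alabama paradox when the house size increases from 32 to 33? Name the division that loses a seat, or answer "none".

At 32 seats: G 10, C 3, H 19.
At 33 seats: G 11, C 2, H 20.
C drops from 3 to 2.

C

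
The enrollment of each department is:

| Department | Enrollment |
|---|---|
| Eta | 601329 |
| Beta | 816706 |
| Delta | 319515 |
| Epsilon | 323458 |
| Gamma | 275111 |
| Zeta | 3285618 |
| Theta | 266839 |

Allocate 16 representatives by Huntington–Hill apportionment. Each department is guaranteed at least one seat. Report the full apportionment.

Eta 2; Beta 2; Delta 1; Epsilon 1; Gamma 1; Zeta 8; Theta 1

With divisor 406209: modified quotas Eta 1.480, Beta 2.011, Delta 0.787, Epsilon 0.796, Gamma 0.677, Zeta 8.088, Theta 0.657.
Geometric-mean thresholds: Eta √(1·2)=1.414, Beta √(2·3)=2.449, Delta (min 1), Epsilon (min 1), Gamma (min 1), Zeta √(8·9)=8.485, Theta (min 1).
Each quota rounded against its threshold gives Eta 2, Beta 2, Delta 1, Epsilon 1, Gamma 1, Zeta 8, Theta 1 (total 16).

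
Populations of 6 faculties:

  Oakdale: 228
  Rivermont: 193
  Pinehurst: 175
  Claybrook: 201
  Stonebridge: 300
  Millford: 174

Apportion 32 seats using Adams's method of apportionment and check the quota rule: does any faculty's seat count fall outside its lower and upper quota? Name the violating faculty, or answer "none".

none

Standard quotas: Oakdale 5.740, Rivermont 4.859, Pinehurst 4.406, Claybrook 5.061, Stonebridge 7.553, Millford 4.381.
Adams allocation: Oakdale 6, Rivermont 5, Pinehurst 5, Claybrook 5, Stonebridge 7, Millford 4.
Every allocation lies between the lower and upper quota.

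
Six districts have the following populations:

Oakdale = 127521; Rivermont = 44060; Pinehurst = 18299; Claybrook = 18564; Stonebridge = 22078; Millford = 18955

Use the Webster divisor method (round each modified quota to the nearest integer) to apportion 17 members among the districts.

Standard divisor 249477/17 ≈ 14675.118; standard quotas: Oakdale 8.690, Rivermont 3.002, Pinehurst 1.247, Claybrook 1.265, Stonebridge 1.504, Millford 1.292.
Rounding to the nearest integer gives Oakdale 9, Rivermont 3, Pinehurst 1, Claybrook 1, Stonebridge 2, Millford 1 — total 17, matching the house size, so no adjustment is needed.

Oakdale 9; Rivermont 3; Pinehurst 1; Claybrook 1; Stonebridge 2; Millford 1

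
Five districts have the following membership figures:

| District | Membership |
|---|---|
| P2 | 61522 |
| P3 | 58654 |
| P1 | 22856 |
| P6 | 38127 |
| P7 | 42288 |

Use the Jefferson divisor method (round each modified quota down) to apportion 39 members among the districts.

P2 11, P3 10, P1 4, P6 7, P7 7

Standard divisor 223447/39 ≈ 5729.41; standard quotas: P2 10.738, P3 10.237, P1 3.989, P6 6.655, P7 7.381.
Rounding down gives 10, 10, 3, 6, 7 = 36 seats, so the divisor must be adjusted.
With modified divisor 5400: modified quotas P2 11.393, P3 10.862, P1 4.233, P6 7.061, P7 7.831.
Rounding down: P2 11, P3 10, P1 4, P6 7, P7 7 (total 39).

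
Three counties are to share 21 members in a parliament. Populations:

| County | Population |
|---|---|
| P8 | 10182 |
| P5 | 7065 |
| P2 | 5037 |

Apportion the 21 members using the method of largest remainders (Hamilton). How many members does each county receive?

P8=9, P5=7, P2=5

Total 22284; standard divisor 22284/21 ≈ 1061.143.
Standard quotas: P8 9.5953, P5 6.6579, P2 4.7468.
Lower quotas: P8 9, P5 6, P2 4 (sum 19, leaving 2 seats).
Remainders in descending order: P2 0.7468, P5 0.6579, P8 0.5953.
The surplus seats go to P2, P5.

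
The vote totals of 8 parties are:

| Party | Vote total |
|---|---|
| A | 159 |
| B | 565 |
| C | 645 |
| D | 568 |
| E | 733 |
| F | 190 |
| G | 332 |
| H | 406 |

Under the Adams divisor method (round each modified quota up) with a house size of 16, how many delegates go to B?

2

Standard divisor 3598/16 ≈ 224.875; standard quotas: A 0.707, B 2.513, C 2.868, D 2.526, E 3.260, F 0.845, G 1.476, H 1.805.
Rounding up gives 1, 3, 3, 3, 4, 1, 2, 2 = 19 seats, so the divisor must be adjusted.
With modified divisor 300: modified quotas A 0.530, B 1.883, C 2.150, D 1.893, E 2.443, F 0.633, G 1.107, H 1.353.
Rounding up: A 1, B 2, C 3, D 2, E 3, F 1, G 2, H 2 (total 16).
B receives 2.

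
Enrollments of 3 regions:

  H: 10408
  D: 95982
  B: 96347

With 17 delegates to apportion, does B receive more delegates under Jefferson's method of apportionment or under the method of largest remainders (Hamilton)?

Jefferson

Jefferson: H 0, D 8, B 9.
Hamilton: H 1, D 8, B 8.
B gets 9 under Jefferson and 8 under Hamilton.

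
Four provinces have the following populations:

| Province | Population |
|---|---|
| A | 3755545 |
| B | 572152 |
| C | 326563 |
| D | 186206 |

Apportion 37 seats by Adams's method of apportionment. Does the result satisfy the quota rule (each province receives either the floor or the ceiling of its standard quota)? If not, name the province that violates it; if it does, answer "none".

Standard quotas: A 28.707, B 4.373, C 2.496, D 1.423.
Adams allocation: A 27, B 5, C 3, D 2.
A has quota 28.707 (lower 28, upper 29) but receives 27 — outside the quota interval.

A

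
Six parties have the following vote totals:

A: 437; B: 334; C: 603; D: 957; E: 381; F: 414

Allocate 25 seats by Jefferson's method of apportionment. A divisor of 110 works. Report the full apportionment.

A=3, B=3, C=5, D=8, E=3, F=3

With modified divisor 110: modified quotas A 3.973, B 3.036, C 5.482, D 8.700, E 3.464, F 3.764.
Rounding down: A 3, B 3, C 5, D 8, E 3, F 3 (total 25).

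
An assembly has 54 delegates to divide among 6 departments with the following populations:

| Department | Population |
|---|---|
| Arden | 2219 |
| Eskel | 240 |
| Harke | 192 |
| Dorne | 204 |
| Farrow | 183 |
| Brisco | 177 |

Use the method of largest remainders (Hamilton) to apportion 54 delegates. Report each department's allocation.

Arden 37, Eskel 4, Harke 3, Dorne 4, Farrow 3, Brisco 3

Standard divisor: 3215 ÷ 54 ≈ 59.537.
Standard quotas: Arden 37.271, Eskel 4.031, Harke 3.225, Dorne 3.426, Farrow 3.074, Brisco 2.973.
Lower quotas: Arden 37, Eskel 4, Harke 3, Dorne 3, Farrow 3, Brisco 2 (sum 52, leaving 2 seats).
Remainders in descending order: Brisco 0.973, Dorne 0.426, Arden 0.271, Harke 0.225, Farrow 0.074, Eskel 0.031.
The surplus seats go to Brisco, Dorne.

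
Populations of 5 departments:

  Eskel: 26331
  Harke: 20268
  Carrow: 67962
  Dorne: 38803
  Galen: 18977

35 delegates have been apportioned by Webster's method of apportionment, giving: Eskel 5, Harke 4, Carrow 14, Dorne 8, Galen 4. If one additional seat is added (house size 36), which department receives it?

Priority for the next seat is population ÷ (current seats + 0.5).
Priorities: Eskel 4787.455, Harke 4504.000, Carrow 4687.034, Dorne 4565.059, Galen 4217.111.
Highest priority: Eskel.

Eskel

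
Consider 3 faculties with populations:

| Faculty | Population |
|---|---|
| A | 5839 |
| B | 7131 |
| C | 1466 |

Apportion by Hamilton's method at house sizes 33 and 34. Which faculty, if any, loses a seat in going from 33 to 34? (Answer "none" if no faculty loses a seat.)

C

At 33 seats: A 13, B 16, C 4.
At 34 seats: A 14, B 17, C 3.
C drops from 4 to 3.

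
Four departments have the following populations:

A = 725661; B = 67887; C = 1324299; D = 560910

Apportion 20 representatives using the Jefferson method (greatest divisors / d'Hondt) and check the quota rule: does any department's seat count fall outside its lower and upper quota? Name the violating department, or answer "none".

Standard quotas: A 5.418, B 0.507, C 9.887, D 4.188.
Jefferson allocation: A 6, B 0, C 10, D 4.
Every allocation lies between the lower and upper quota.

none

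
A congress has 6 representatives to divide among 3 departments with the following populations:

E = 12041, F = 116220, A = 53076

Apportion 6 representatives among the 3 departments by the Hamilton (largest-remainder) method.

E 0; F 4; A 2

Standard divisor: 181337 ÷ 6 ≈ 30222.833.
Standard quotas: E 0.3984, F 3.8454, A 1.7562.
Lower quotas: E 0, F 3, A 1 (sum 4, leaving 2 seats).
Remainders in descending order: F 0.8454, A 0.7562, E 0.3984.
The surplus seats go to F, A.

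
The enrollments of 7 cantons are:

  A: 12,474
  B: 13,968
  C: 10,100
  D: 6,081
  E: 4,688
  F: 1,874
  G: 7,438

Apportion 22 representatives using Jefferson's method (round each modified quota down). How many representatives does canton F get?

0

Standard divisor 56623/22 ≈ 2573.773; standard quotas: A 4.847, B 5.427, C 3.924, D 2.363, E 1.821, F 0.728, G 2.890.
Rounding down gives 4, 5, 3, 2, 1, 0, 2 = 17 seats, so the divisor must be adjusted.
With modified divisor 2200: modified quotas A 5.670, B 6.349, C 4.591, D 2.764, E 2.131, F 0.852, G 3.381.
Rounding down: A 5, B 6, C 4, D 2, E 2, F 0, G 3 (total 22).
F receives 0.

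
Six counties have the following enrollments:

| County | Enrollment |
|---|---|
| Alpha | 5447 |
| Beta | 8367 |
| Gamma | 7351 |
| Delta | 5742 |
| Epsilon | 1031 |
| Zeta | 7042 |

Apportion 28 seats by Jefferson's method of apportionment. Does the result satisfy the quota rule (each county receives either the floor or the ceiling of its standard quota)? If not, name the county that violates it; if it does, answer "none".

Standard quotas: Alpha 4.360, Beta 6.697, Gamma 5.884, Delta 4.596, Epsilon 0.825, Zeta 5.637.
Jefferson allocation: Alpha 4, Beta 7, Gamma 6, Delta 5, Epsilon 0, Zeta 6.
Every allocation lies between the lower and upper quota.

none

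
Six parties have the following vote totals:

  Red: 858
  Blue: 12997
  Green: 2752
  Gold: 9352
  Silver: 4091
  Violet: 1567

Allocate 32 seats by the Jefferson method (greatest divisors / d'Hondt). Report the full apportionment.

Red: 0, Blue: 14, Green: 3, Gold: 10, Silver: 4, Violet: 1

Standard divisor 31617/32 ≈ 988.031; standard quotas: Red 0.868, Blue 13.154, Green 2.785, Gold 9.465, Silver 4.141, Violet 1.586.
Rounding down gives 0, 13, 2, 9, 4, 1 = 29 seats, so the divisor must be adjusted.
With modified divisor 900: modified quotas Red 0.953, Blue 14.441, Green 3.058, Gold 10.391, Silver 4.546, Violet 1.741.
Rounding down: Red 0, Blue 14, Green 3, Gold 10, Silver 4, Violet 1 (total 32).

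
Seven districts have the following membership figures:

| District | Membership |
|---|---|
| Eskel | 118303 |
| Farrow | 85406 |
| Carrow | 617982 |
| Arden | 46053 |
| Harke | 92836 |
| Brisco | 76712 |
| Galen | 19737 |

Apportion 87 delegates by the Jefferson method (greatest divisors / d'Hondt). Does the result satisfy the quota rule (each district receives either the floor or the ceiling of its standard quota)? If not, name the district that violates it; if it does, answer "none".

Carrow

Standard quotas: Eskel 9.737, Farrow 7.029, Carrow 50.864, Arden 3.790, Harke 7.641, Brisco 6.314, Galen 1.624.
Jefferson allocation: Eskel 10, Farrow 7, Carrow 53, Arden 3, Harke 7, Brisco 6, Galen 1.
Carrow has quota 50.864 (lower 50, upper 51) but receives 53 — outside the quota interval.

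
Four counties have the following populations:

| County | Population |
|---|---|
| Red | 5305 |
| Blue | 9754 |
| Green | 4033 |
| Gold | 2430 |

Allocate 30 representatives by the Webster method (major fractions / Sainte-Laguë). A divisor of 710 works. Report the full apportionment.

With modified divisor 710: modified quotas Red 7.472, Blue 13.738, Green 5.680, Gold 3.423.
Rounding to the nearest integer: Red 7, Blue 14, Green 6, Gold 3 (total 30).

Red: 7, Blue: 14, Green: 6, Gold: 3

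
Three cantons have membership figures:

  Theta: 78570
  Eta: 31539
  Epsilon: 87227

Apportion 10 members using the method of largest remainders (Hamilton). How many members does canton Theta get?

4

The standard divisor is 197336/10 ≈ 19733.6.
Standard quotas: Theta 3.9815, Eta 1.5982, Epsilon 4.4202.
Lower quotas: Theta 3, Eta 1, Epsilon 4 (sum 8, leaving 2 seats).
Remainders in descending order: Theta 0.9815, Eta 0.5982, Epsilon 0.4202.
Largest remainders: Theta, Eta receive the extra seats.
Theta receives 4.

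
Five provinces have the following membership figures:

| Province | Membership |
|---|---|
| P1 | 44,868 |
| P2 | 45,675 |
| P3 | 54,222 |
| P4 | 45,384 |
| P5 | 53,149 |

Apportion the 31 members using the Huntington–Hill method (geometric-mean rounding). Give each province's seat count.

P1 5, P2 6, P3 7, P4 6, P5 7

With divisor 8196: modified quotas P1 5.474, P2 5.573, P3 6.616, P4 5.537, P5 6.485.
Geometric-mean thresholds: P1 √(5·6)=5.477, P2 √(5·6)=5.477, P3 √(6·7)=6.481, P4 √(5·6)=5.477, P5 √(6·7)=6.481.
Each quota rounded against its threshold gives P1 5, P2 6, P3 7, P4 6, P5 7 (total 31).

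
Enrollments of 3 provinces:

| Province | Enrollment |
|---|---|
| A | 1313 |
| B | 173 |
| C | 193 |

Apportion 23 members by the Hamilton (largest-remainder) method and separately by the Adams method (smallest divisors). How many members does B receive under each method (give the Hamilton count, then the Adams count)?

Hamilton: A 18, B 2, C 3.
Adams: A 17, B 3, C 3.
B gets 2 under Hamilton and 3 under Adams.

2 and 3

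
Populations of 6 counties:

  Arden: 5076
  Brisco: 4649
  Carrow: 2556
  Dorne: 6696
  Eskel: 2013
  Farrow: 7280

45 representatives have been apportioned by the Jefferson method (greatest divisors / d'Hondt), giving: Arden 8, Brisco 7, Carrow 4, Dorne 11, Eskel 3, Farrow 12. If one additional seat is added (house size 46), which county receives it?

Brisco

Priority for the next seat is population ÷ (current seats + 1).
Priorities: Arden 564.000, Brisco 581.125, Carrow 511.200, Dorne 558.000, Eskel 503.250, Farrow 560.000.
Highest priority: Brisco.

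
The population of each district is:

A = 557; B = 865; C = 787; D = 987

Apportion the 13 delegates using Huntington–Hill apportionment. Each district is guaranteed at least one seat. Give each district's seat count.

A 2, B 4, C 3, D 4

With divisor 239: modified quotas A 2.331, B 3.619, C 3.293, D 4.130.
Geometric-mean thresholds: A √(2·3)=2.449, B √(3·4)=3.464, C √(3·4)=3.464, D √(4·5)=4.472.
Each quota rounded against its threshold gives A 2, B 4, C 3, D 4 (total 13).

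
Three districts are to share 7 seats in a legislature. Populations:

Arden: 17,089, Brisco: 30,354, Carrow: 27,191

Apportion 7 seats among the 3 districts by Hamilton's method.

The standard divisor is 74634/7 = 10662.
Standard quotas: Arden 1.6028, Brisco 2.8469, Carrow 2.5503.
Lower quotas: Arden 1, Brisco 2, Carrow 2 (sum 5, leaving 2 seats).
Remainders in descending order: Brisco 0.8469, Arden 0.6028, Carrow 0.5503.
Largest remainders: Brisco, Arden receive the extra seats.

Arden=2, Brisco=3, Carrow=2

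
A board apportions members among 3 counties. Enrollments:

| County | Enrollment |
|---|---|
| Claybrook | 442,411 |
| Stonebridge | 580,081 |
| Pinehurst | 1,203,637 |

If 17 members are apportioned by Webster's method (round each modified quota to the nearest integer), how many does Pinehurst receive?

9

Standard divisor 2226129/17 ≈ 130948.765; standard quotas: Claybrook 3.379, Stonebridge 4.430, Pinehurst 9.192.
Rounding to the nearest integer gives 3, 4, 9 = 16 seats, so the divisor must be adjusted.
With modified divisor 127800: modified quotas Claybrook 3.462, Stonebridge 4.539, Pinehurst 9.418.
Rounding to the nearest integer: Claybrook 3, Stonebridge 5, Pinehurst 9 (total 17).
Pinehurst receives 9.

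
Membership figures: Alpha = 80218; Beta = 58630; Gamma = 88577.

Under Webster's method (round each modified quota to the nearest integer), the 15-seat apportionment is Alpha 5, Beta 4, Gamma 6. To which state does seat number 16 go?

Priority for the next seat is population ÷ (current seats + 0.5).
Priorities: Alpha 14585.091, Beta 13028.889, Gamma 13627.231.
Highest priority: Alpha.

Alpha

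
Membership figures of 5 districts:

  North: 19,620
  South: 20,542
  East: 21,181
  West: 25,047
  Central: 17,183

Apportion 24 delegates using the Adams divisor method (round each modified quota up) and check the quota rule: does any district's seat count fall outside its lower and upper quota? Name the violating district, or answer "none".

none

Standard quotas: North 4.546, South 4.760, East 4.908, West 5.804, Central 3.982.
Adams allocation: North 4, South 5, East 5, West 6, Central 4.
Every allocation lies between the lower and upper quota.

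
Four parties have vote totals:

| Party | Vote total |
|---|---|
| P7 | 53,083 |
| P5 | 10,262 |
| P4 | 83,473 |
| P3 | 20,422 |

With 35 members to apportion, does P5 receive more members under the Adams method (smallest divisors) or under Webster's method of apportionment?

Adams

Adams: P7 11, P5 3, P4 17, P3 4.
Webster: P7 11, P5 2, P4 18, P3 4.
P5 gets 3 under Adams and 2 under Webster.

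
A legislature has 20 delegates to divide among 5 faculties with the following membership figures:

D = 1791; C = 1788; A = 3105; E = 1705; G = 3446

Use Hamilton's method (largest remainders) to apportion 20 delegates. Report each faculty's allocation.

Total 11835; standard divisor 11835/20 ≈ 591.75.
Standard quotas: D 3.027, C 3.022, A 5.247, E 2.881, G 5.823.
Lower quotas: D 3, C 3, A 5, E 2, G 5 (sum 18, leaving 2 seats).
Remainders in descending order: E 0.881, G 0.823, A 0.247, D 0.027, C 0.022.
Largest remainders: E, G receive the extra seats.

D 3, C 3, A 5, E 3, G 6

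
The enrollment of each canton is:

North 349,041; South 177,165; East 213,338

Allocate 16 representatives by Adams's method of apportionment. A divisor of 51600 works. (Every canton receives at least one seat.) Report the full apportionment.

With modified divisor 51600: modified quotas North 6.764, South 3.433, East 4.134.
Rounding up: North 7, South 4, East 5 (total 16).

North 7, South 4, East 5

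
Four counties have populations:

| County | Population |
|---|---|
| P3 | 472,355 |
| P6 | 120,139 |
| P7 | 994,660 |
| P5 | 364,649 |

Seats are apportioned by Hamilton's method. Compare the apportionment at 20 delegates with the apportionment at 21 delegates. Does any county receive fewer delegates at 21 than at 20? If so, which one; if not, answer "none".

At 20 seats: P3 5, P6 1, P7 10, P5 4.
At 21 seats: P3 5, P6 1, P7 11, P5 4.
No county's allocation decreased.

none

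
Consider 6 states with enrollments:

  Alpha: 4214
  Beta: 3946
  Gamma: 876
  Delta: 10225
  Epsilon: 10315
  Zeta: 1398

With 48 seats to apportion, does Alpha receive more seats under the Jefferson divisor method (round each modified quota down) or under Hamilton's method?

Hamilton

Jefferson: Alpha 6, Beta 6, Gamma 1, Delta 16, Epsilon 17, Zeta 2.
Hamilton: Alpha 7, Beta 6, Gamma 1, Delta 16, Epsilon 16, Zeta 2.
Alpha gets 6 under Jefferson and 7 under Hamilton.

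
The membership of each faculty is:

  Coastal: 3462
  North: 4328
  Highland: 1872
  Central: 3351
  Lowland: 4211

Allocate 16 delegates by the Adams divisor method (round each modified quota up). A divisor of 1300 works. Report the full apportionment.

With modified divisor 1300: modified quotas Coastal 2.663, North 3.329, Highland 1.440, Central 2.578, Lowland 3.239.
Rounding up: Coastal 3, North 4, Highland 2, Central 3, Lowland 4 (total 16).

Coastal: 3, North: 4, Highland: 2, Central: 3, Lowland: 4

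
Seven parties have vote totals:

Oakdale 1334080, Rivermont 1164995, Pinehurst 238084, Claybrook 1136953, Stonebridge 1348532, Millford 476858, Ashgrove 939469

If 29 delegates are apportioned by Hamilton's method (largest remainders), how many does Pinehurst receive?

1

Standard divisor: 6638971 ÷ 29 ≈ 228930.034.
Standard quotas: Oakdale 5.8275, Rivermont 5.0889, Pinehurst 1.0400, Claybrook 4.9664, Stonebridge 5.8906, Millford 2.0830, Ashgrove 4.1037.
Lower quotas: Oakdale 5, Rivermont 5, Pinehurst 1, Claybrook 4, Stonebridge 5, Millford 2, Ashgrove 4 (sum 26, leaving 3 seats).
Remainders in descending order: Claybrook 0.9664, Stonebridge 0.8906, Oakdale 0.8275, Ashgrove 0.1037, Rivermont 0.0889, Millford 0.0830, Pinehurst 0.0400.
Largest remainders: Claybrook, Stonebridge, Oakdale receive the extra seats.
Pinehurst receives 1.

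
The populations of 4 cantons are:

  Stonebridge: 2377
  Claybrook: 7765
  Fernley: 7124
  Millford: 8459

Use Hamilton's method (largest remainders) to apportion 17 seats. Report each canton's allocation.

Stonebridge 1; Claybrook 5; Fernley 5; Millford 6

Total 25725; standard divisor 25725/17 ≈ 1513.235.
Standard quotas: Stonebridge 1.5708, Claybrook 5.1314, Fernley 4.7078, Millford 5.5900.
Lower quotas: Stonebridge 1, Claybrook 5, Fernley 4, Millford 5 (sum 15, leaving 2 seats).
Remainders in descending order: Fernley 0.7078, Millford 0.5900, Stonebridge 0.5708, Claybrook 0.1314.
The surplus seats go to Fernley, Millford.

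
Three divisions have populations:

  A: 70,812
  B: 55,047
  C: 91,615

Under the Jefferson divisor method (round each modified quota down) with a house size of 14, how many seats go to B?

Standard divisor 217474/14 ≈ 15533.857; standard quotas: A 4.559, B 3.544, C 5.898.
Rounding down gives 4, 3, 5 = 12 seats, so the divisor must be adjusted.
With modified divisor 14000: modified quotas A 5.058, B 3.932, C 6.544.
Rounding down: A 5, B 3, C 6 (total 14).
B receives 3.

3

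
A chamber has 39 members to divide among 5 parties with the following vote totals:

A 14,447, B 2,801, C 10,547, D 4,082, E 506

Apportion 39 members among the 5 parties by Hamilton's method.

Standard divisor: 32383 ÷ 39 ≈ 830.333.
Standard quotas: A 17.3990, B 3.3733, C 12.7021, D 4.9161, E 0.6094.
Lower quotas: A 17, B 3, C 12, D 4, E 0 (sum 36, leaving 3 seats).
Remainders in descending order: D 0.9161, C 0.7021, E 0.6094, A 0.3990, B 0.3733.
Largest remainders: D, C, E receive the extra seats.

A: 17, B: 3, C: 13, D: 5, E: 1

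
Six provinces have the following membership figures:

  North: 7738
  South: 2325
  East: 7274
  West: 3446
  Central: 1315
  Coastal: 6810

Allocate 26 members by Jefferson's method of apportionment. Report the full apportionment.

Standard divisor 28908/26 ≈ 1111.846; standard quotas: North 6.960, South 2.091, East 6.542, West 3.099, Central 1.183, Coastal 6.125.
Rounding down gives 6, 2, 6, 3, 1, 6 = 24 seats, so the divisor must be adjusted.
With modified divisor 1000: modified quotas North 7.738, South 2.325, East 7.274, West 3.446, Central 1.315, Coastal 6.810.
Rounding down: North 7, South 2, East 7, West 3, Central 1, Coastal 6 (total 26).

North 7; South 2; East 7; West 3; Central 1; Coastal 6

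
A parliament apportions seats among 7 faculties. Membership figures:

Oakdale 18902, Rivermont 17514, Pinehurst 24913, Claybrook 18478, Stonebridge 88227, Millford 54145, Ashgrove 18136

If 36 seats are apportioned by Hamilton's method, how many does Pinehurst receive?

The standard divisor is 240315/36 ≈ 6675.417.
Standard quotas: Oakdale 2.8316, Rivermont 2.6237, Pinehurst 3.7321, Claybrook 2.7681, Stonebridge 13.2167, Millford 8.1111, Ashgrove 2.7168.
Lower quotas: Oakdale 2, Rivermont 2, Pinehurst 3, Claybrook 2, Stonebridge 13, Millford 8, Ashgrove 2 (sum 32, leaving 4 seats).
Remainders in descending order: Oakdale 0.8316, Claybrook 0.7681, Pinehurst 0.7321, Ashgrove 0.7168, Rivermont 0.6237, Stonebridge 0.2167, Millford 0.1111.
The surplus seats go to Oakdale, Claybrook, Pinehurst, Ashgrove.
Pinehurst receives 4.

4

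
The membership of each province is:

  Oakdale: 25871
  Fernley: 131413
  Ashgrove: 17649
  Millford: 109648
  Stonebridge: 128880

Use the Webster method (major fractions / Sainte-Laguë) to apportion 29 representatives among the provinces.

Standard divisor 413461/29 ≈ 14257.276; standard quotas: Oakdale 1.815, Fernley 9.217, Ashgrove 1.238, Millford 7.691, Stonebridge 9.040.
Rounding to the nearest integer gives Oakdale 2, Fernley 9, Ashgrove 1, Millford 8, Stonebridge 9 — total 29, matching the house size, so no adjustment is needed.

Oakdale: 2, Fernley: 9, Ashgrove: 1, Millford: 8, Stonebridge: 9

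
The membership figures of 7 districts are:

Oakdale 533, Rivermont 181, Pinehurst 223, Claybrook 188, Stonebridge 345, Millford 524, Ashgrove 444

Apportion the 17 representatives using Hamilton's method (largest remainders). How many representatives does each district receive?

Standard divisor: 2438 ÷ 17 ≈ 143.412.
Standard quotas: Oakdale 3.717, Rivermont 1.262, Pinehurst 1.555, Claybrook 1.311, Stonebridge 2.406, Millford 3.654, Ashgrove 3.096.
Lower quotas: Oakdale 3, Rivermont 1, Pinehurst 1, Claybrook 1, Stonebridge 2, Millford 3, Ashgrove 3 (sum 14, leaving 3 seats).
Remainders in descending order: Oakdale 0.717, Millford 0.654, Pinehurst 0.555, Stonebridge 0.406, Claybrook 0.311, Rivermont 0.262, Ashgrove 0.096.
Largest remainders: Oakdale, Millford, Pinehurst receive the extra seats.

Oakdale 4, Rivermont 1, Pinehurst 2, Claybrook 1, Stonebridge 2, Millford 4, Ashgrove 3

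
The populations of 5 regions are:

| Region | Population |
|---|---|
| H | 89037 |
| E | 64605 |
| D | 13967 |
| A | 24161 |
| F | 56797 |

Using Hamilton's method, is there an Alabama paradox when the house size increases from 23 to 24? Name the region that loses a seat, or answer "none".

D

At 23 seats: H 8, E 6, D 2, A 2, F 5.
At 24 seats: H 9, E 6, D 1, A 2, F 6.
D drops from 2 to 1.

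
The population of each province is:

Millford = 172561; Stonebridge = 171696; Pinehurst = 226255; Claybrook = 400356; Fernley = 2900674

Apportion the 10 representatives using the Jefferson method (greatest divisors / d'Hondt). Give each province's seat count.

Millford: 0; Stonebridge: 0; Pinehurst: 0; Claybrook: 1; Fernley: 9

Standard divisor 3871542/10 ≈ 387154.2; standard quotas: Millford 0.446, Stonebridge 0.443, Pinehurst 0.584, Claybrook 1.034, Fernley 7.492.
Rounding down gives 0, 0, 0, 1, 7 = 8 seats, so the divisor must be adjusted.
With modified divisor 306200: modified quotas Millford 0.564, Stonebridge 0.561, Pinehurst 0.739, Claybrook 1.307, Fernley 9.473.
Rounding down: Millford 0, Stonebridge 0, Pinehurst 0, Claybrook 1, Fernley 9 (total 10).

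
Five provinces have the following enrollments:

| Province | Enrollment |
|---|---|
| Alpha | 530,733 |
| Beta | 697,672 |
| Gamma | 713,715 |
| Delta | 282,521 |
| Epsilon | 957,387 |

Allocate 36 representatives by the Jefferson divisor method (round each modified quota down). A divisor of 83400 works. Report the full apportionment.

Alpha=6; Beta=8; Gamma=8; Delta=3; Epsilon=11

With modified divisor 83400: modified quotas Alpha 6.364, Beta 8.365, Gamma 8.558, Delta 3.388, Epsilon 11.479.
Rounding down: Alpha 6, Beta 8, Gamma 8, Delta 3, Epsilon 11 (total 36).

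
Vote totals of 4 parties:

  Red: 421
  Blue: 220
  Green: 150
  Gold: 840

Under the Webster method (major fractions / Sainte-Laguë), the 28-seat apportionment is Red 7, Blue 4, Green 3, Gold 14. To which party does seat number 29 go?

Gold

Priority for the next seat is population ÷ (current seats + 0.5).
Priorities: Red 56.133, Blue 48.889, Green 42.857, Gold 57.931.
Highest priority: Gold.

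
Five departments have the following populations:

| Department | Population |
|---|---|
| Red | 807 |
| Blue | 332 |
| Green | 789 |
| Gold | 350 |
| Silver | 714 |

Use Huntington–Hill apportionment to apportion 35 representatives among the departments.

With divisor 85: modified quotas Red 9.494, Blue 3.906, Green 9.282, Gold 4.118, Silver 8.400.
Geometric-mean thresholds: Red √(9·10)=9.487, Blue √(3·4)=3.464, Green √(9·10)=9.487, Gold √(4·5)=4.472, Silver √(8·9)=8.485.
Each quota rounded against its threshold gives Red 10, Blue 4, Green 9, Gold 4, Silver 8 (total 35).

Red=10, Blue=4, Green=9, Gold=4, Silver=8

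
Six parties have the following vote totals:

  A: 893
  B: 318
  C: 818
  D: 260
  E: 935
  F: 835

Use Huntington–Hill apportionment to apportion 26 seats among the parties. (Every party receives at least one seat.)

A 6; B 2; C 5; D 2; E 6; F 5

With divisor 158: modified quotas A 5.652, B 2.013, C 5.177, D 1.646, E 5.918, F 5.285.
Geometric-mean thresholds: A √(5·6)=5.477, B √(2·3)=2.449, C √(5·6)=5.477, D √(1·2)=1.414, E √(5·6)=5.477, F √(5·6)=5.477.
Each quota rounded against its threshold gives A 6, B 2, C 5, D 2, E 6, F 5 (total 26).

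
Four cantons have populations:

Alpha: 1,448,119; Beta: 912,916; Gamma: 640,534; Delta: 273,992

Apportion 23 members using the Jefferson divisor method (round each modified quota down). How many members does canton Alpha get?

Standard divisor 3275561/23 ≈ 142415.696; standard quotas: Alpha 10.168, Beta 6.410, Gamma 4.498, Delta 1.924.
Rounding down gives 10, 6, 4, 1 = 21 seats, so the divisor must be adjusted.
With modified divisor 131000: modified quotas Alpha 11.054, Beta 6.969, Gamma 4.890, Delta 2.092.
Rounding down: Alpha 11, Beta 6, Gamma 4, Delta 2 (total 23).
Alpha receives 11.

11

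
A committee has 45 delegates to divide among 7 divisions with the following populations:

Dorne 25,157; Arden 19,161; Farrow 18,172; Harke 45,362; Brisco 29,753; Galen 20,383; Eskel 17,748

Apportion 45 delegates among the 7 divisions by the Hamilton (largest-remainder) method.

Dorne=6, Arden=5, Farrow=5, Harke=12, Brisco=8, Galen=5, Eskel=4

Standard divisor: 175736 ÷ 45 ≈ 3905.244.
Standard quotas: Dorne 6.4419, Arden 4.9065, Farrow 4.6532, Harke 11.6157, Brisco 7.6187, Galen 5.2194, Eskel 4.5447.
Lower quotas: Dorne 6, Arden 4, Farrow 4, Harke 11, Brisco 7, Galen 5, Eskel 4 (sum 41, leaving 4 seats).
Remainders in descending order: Arden 0.9065, Farrow 0.6532, Brisco 0.6187, Harke 0.6157, Eskel 0.5447, Dorne 0.4419, Galen 0.2194.
The surplus seats go to Arden, Farrow, Brisco, Harke.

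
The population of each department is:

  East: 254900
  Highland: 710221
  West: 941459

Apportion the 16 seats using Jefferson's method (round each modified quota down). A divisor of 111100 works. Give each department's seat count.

With modified divisor 111100: modified quotas East 2.294, Highland 6.393, West 8.474.
Rounding down: East 2, Highland 6, West 8 (total 16).

East 2, Highland 6, West 8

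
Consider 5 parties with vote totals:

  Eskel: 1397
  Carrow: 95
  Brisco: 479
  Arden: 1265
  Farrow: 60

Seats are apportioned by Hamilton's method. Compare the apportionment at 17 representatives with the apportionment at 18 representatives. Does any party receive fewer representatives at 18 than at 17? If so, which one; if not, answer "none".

Carrow

At 17 seats: Eskel 7, Carrow 1, Brisco 2, Arden 7, Farrow 0.
At 18 seats: Eskel 8, Carrow 0, Brisco 3, Arden 7, Farrow 0.
Carrow drops from 1 to 0.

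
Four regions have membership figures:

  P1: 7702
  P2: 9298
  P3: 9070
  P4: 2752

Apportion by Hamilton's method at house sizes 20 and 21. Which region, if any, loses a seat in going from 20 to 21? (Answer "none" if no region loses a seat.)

none

At 20 seats: P1 5, P2 7, P3 6, P4 2.
At 21 seats: P1 6, P2 7, P3 6, P4 2.
No region's allocation decreased.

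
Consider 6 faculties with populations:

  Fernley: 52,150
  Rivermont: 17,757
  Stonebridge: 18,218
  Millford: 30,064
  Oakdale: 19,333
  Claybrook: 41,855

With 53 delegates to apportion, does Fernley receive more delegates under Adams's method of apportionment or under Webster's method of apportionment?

Webster

Adams: Fernley 15, Rivermont 5, Stonebridge 6, Millford 9, Oakdale 6, Claybrook 12.
Webster: Fernley 16, Rivermont 5, Stonebridge 5, Millford 9, Oakdale 6, Claybrook 12.
Fernley gets 15 under Adams and 16 under Webster.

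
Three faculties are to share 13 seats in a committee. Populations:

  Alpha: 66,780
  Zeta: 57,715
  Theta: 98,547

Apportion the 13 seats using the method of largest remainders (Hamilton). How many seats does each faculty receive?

Alpha=4, Zeta=3, Theta=6

The standard divisor is 223042/13 ≈ 17157.077.
Standard quotas: Alpha 3.8923, Zeta 3.3639, Theta 5.7438.
Lower quotas: Alpha 3, Zeta 3, Theta 5 (sum 11, leaving 2 seats).
Remainders in descending order: Alpha 0.8923, Theta 0.7438, Zeta 0.3639.
The surplus seats go to Alpha, Theta.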